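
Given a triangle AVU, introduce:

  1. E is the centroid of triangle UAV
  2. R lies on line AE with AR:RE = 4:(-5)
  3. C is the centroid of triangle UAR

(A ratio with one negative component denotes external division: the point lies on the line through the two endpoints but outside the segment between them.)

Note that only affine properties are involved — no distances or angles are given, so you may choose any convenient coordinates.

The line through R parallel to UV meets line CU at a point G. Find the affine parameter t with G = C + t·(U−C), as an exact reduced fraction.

Choose coordinates A = (0, 0), V = (1, 0), U = (0, 1).
1. E is the centroid of triangle UAV ⇒ E = (1/3, 1/3)
2. R lies on line AE with AR:RE = 4:(-5) ⇒ R = (-4/3, -4/3)
3. C is the centroid of triangle UAR ⇒ C = (-4/9, -1/9)
through R parallel to UV: direction (1, -1); meets CU at G = (-22/21, -34/21)
G = C + t·(U−C) with t = -19/14

t = -19/14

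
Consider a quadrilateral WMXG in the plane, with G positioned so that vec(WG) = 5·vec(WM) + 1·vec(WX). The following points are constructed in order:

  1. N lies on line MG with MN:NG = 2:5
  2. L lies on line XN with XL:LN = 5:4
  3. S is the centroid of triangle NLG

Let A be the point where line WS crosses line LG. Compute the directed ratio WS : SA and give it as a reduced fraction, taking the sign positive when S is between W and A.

Work in coordinates with W = (0, 0), M = (1, 0), X = (0, 1), G = (5, 1).
1. N lies on line MG with MN:NG = 2:5 ⇒ N = (15/7, 2/7)
2. L lies on line XN with XL:LN = 5:4 ⇒ L = (25/21, 38/63)
3. S is the centroid of triangle NLG ⇒ S = (25/9, 17/27)
line WS meets LG at A = (575/147, 391/441)
S = W + t·(A−W) with t = 49/69, so WS:SA = 49/69:20/69

WS:SA = 49/20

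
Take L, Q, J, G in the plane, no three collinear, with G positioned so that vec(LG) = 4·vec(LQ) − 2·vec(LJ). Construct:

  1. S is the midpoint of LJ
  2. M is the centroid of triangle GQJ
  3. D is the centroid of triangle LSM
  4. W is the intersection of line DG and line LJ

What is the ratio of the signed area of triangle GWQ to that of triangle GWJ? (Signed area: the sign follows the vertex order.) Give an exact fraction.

[GWQ]:[GWJ] = 13/38

Assign L = (0, 0), Q = (1, 0), J = (0, 1), G = (4, -2) — the answer is frame-independent, so this choice is without loss of generality.
1. S is the midpoint of LJ ⇒ S = (0, 1/2)
2. M is the centroid of triangle GQJ ⇒ M = (5/3, -1/3)
3. D is the centroid of triangle LSM ⇒ D = (5/9, 1/18)
4. W is the intersection of line DG and line LJ ⇒ W = (0, 12/31)
2·[GWQ] = -26/31, 2·[GWJ] = -76/31
[GWQ]:[GWJ] = -26/31:-76/31 = 13/38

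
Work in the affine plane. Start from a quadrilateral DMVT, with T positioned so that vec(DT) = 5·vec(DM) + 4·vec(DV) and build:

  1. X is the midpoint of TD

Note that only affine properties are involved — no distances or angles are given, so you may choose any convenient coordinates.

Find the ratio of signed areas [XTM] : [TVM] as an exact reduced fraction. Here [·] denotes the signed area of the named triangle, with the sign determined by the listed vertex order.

[XTM]:[TVM] = -1/4

Work in coordinates with D = (0, 0), M = (1, 0), V = (0, 1), T = (5, 4).
1. X is the midpoint of TD ⇒ X = (5/2, 2)
2·[XTM] = -2, 2·[TVM] = 8
[XTM]:[TVM] = -2:8 = -1/4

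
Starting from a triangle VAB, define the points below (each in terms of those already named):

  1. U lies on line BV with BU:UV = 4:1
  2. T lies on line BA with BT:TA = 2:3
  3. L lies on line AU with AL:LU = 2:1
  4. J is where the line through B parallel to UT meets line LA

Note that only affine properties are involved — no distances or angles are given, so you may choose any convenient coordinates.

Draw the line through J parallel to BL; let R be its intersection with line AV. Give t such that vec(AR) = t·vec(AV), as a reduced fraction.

Choose coordinates V = (0, 0), A = (1, 0), B = (0, 1).
1. U lies on line BV with BU:UV = 4:1 ⇒ U = (0, 1/5)
2. T lies on line BA with BT:TA = 2:3 ⇒ T = (2/5, 3/5)
3. L lies on line AU with AL:LU = 2:1 ⇒ L = (1/3, 2/15)
4. J is where the line through B parallel to UT meets line LA ⇒ J = (-2/3, 1/3)
through J parallel to BL: direction (1/3, -13/15); meets AV at R = (-7/13, 0)
R = A + t·(V−A) with t = 20/13

t = 20/13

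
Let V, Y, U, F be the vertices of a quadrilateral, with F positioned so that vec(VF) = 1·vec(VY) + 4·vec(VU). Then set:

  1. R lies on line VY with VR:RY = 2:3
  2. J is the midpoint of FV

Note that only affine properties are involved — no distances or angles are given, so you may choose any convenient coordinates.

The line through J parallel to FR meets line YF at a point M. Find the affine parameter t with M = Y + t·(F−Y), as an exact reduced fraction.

t = 4/3

Choose coordinates V = (0, 0), Y = (1, 0), U = (0, 1), F = (1, 4).
1. R lies on line VY with VR:RY = 2:3 ⇒ R = (2/5, 0)
2. J is the midpoint of FV ⇒ J = (1/2, 2)
through J parallel to FR: direction (-3/5, -4); meets YF at M = (1, 16/3)
M = Y + t·(F−Y) with t = 4/3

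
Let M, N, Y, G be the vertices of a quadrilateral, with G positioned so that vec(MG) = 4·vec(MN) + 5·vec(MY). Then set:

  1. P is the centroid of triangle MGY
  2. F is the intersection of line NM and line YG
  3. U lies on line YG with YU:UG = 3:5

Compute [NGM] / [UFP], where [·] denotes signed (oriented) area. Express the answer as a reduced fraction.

Choose coordinates M = (0, 0), N = (1, 0), Y = (0, 1), G = (4, 5).
1. P is the centroid of triangle MGY ⇒ P = (4/3, 2)
2. F is the intersection of line NM and line YG ⇒ F = (-1, 0)
3. U lies on line YG with YU:UG = 3:5 ⇒ U = (3/2, 5/2)
2·[NGM] = 5, 2·[UFP] = 5/6
[NGM]:[UFP] = 5:5/6 = 6

[NGM]:[UFP] = 6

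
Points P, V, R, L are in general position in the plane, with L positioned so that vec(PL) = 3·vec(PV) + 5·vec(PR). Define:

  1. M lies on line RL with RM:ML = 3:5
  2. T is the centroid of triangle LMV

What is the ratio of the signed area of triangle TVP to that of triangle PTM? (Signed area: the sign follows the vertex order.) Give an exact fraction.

Assign P = (0, 0), V = (1, 0), R = (0, 1), L = (3, 5) — the answer is frame-independent, so this choice is without loss of generality.
1. M lies on line RL with RM:ML = 3:5 ⇒ M = (9/8, 5/2)
2. T is the centroid of triangle LMV ⇒ T = (41/24, 5/2)
2·[TVP] = -5/2, 2·[PTM] = 35/24
[TVP]:[PTM] = -5/2:35/24 = -12/7

[TVP]:[PTM] = -12/7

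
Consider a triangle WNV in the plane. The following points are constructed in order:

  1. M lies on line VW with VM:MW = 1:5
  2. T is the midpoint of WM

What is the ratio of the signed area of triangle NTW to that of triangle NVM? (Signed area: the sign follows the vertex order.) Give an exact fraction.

Work in coordinates with W = (0, 0), N = (1, 0), V = (0, 1).
1. M lies on line VW with VM:MW = 1:5 ⇒ M = (0, 5/6)
2. T is the midpoint of WM ⇒ T = (0, 5/12)
2·[NTW] = 5/12, 2·[NVM] = 1/6
[NTW]:[NVM] = 5/12:1/6 = 5/2

[NTW]:[NVM] = 5/2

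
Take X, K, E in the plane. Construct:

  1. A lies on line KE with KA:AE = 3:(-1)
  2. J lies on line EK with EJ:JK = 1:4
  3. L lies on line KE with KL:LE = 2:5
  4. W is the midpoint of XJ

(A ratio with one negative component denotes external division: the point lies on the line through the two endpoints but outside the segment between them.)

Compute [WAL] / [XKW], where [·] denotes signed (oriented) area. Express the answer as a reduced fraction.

[WAL]:[XKW] = -85/56

Choose coordinates X = (0, 0), K = (1, 0), E = (0, 1).
1. A lies on line KE with KA:AE = 3:(-1) ⇒ A = (-1/2, 3/2)
2. J lies on line EK with EJ:JK = 1:4 ⇒ J = (1/5, 4/5)
3. L lies on line KE with KL:LE = 2:5 ⇒ L = (5/7, 2/7)
4. W is the midpoint of XJ ⇒ W = (1/10, 2/5)
2·[WAL] = -17/28, 2·[XKW] = 2/5
[WAL]:[XKW] = -17/28:2/5 = -85/56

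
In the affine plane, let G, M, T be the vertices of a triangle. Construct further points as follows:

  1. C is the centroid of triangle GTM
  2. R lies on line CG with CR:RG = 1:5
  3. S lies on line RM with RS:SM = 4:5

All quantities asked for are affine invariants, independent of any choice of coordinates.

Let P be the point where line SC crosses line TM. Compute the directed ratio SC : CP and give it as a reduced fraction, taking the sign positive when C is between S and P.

SC:CP = -7/27

Assign G = (0, 0), M = (1, 0), T = (0, 1) — the answer is frame-independent, so this choice is without loss of generality.
1. C is the centroid of triangle GTM ⇒ C = (1/3, 1/3)
2. R lies on line CG with CR:RG = 1:5 ⇒ R = (5/18, 5/18)
3. S lies on line RM with RS:SM = 4:5 ⇒ S = (97/162, 25/162)
line SC meets TM at P = (19/14, -5/14)
C = S + t·(P−S) with t = -7/20, so SC:CP = -7/20:27/20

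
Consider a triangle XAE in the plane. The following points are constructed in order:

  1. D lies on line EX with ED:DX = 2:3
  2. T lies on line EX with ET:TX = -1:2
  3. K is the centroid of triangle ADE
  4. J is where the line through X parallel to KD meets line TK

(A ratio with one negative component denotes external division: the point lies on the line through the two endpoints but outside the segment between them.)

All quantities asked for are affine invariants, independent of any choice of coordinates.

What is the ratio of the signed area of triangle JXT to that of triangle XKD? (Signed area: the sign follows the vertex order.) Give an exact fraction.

Set X = (0, 0), A = (1, 0), E = (0, 1); any affine frame gives the same invariant.
1. D lies on line EX with ED:DX = 2:3 ⇒ D = (0, 3/5)
2. T lies on line EX with ET:TX = -1:2 ⇒ T = (0, 2)
3. K is the centroid of triangle ADE ⇒ K = (1/3, 8/15)
4. J is where the line through X parallel to KD meets line TK ⇒ J = (10/21, -2/21)
2·[JXT] = -20/21, 2·[XKD] = 1/5
[JXT]:[XKD] = -20/21:1/5 = -100/21

[JXT]:[XKD] = -100/21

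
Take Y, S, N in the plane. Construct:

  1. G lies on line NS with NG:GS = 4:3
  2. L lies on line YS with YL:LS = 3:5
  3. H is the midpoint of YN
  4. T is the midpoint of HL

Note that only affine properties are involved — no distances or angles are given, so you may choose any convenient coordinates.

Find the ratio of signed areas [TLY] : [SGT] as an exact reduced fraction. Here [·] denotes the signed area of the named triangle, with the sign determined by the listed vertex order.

[TLY]:[SGT] = -7/18

Choose coordinates Y = (0, 0), S = (1, 0), N = (0, 1).
1. G lies on line NS with NG:GS = 4:3 ⇒ G = (4/7, 3/7)
2. L lies on line YS with YL:LS = 3:5 ⇒ L = (3/8, 0)
3. H is the midpoint of YN ⇒ H = (0, 1/2)
4. T is the midpoint of HL ⇒ T = (3/16, 1/4)
2·[TLY] = -3/32, 2·[SGT] = 27/112
[TLY]:[SGT] = -3/32:27/112 = -7/18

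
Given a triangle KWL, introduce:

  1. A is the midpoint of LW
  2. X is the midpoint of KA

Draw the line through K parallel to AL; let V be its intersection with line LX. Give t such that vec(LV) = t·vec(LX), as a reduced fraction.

t = 2

Work in coordinates with K = (0, 0), W = (1, 0), L = (0, 1).
1. A is the midpoint of LW ⇒ A = (1/2, 1/2)
2. X is the midpoint of KA ⇒ X = (1/4, 1/4)
through K parallel to AL: direction (-1/2, 1/2); meets LX at V = (1/2, -1/2)
V = L + t·(X−L) with t = 2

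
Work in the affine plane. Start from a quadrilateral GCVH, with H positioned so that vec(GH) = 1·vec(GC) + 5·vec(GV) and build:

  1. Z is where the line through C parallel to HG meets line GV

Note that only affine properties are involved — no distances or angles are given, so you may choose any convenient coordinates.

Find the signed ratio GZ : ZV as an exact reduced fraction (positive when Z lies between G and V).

GZ:ZV = -5/6

Assign G = (0, 0), C = (1, 0), V = (0, 1), H = (1, 5) — the answer is frame-independent, so this choice is without loss of generality.
1. Z is where the line through C parallel to HG meets line GV ⇒ Z = (0, -5)
Z = G + t·(V−G) with t = -5, so GZ:ZV = t:(1−t) = -5:6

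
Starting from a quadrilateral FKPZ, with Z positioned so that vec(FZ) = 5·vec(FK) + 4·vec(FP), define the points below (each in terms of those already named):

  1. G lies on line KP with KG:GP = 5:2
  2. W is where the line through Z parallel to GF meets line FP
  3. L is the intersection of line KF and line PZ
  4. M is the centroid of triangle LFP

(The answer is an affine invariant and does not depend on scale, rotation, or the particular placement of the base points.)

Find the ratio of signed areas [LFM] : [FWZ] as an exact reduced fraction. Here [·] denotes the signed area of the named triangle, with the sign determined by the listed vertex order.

Set F = (0, 0), K = (1, 0), P = (0, 1), Z = (5, 4); any affine frame gives the same invariant.
1. G lies on line KP with KG:GP = 5:2 ⇒ G = (2/7, 5/7)
2. W is where the line through Z parallel to GF meets line FP ⇒ W = (0, -17/2)
3. L is the intersection of line KF and line PZ ⇒ L = (-5/3, 0)
4. M is the centroid of triangle LFP ⇒ M = (-5/9, 1/3)
2·[LFM] = 5/9, 2·[FWZ] = 85/2
[LFM]:[FWZ] = 5/9:85/2 = 2/153

[LFM]:[FWZ] = 2/153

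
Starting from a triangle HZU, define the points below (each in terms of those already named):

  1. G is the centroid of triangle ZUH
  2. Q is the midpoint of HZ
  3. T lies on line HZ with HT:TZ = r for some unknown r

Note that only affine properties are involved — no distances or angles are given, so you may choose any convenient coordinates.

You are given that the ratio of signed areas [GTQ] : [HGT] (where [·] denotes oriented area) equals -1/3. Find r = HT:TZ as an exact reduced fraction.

r = 3/5

Assign H = (0, 0), Z = (1, 0), U = (0, 1) — the answer is frame-independent, so this choice is without loss of generality.
1. G is the centroid of triangle ZUH ⇒ G = (1/3, 1/3)
2. Q is the midpoint of HZ ⇒ Q = (1/2, 0)
3. With HT:TZ = r, write λ = r/(r+1) so T = H + λ·(Z−H); T is affine-linear in λ
Every point depending on T is an affine combination of T and λ-independent points, so each such coordinate is linear in λ; the λ² term in each signed area is a multiple of (Z−H)×(Z−H) = 0, so 2·[GTQ] and 2·[HGT] are each linear in λ. Evaluating at λ=0 and λ=1:
  2·[GTQ] = -1/3·λ + 1/6,   2·[HGT] = -1/3·λ
So [GTQ]:[HGT] = (-1/3·λ + 1/6) / (-1/3·λ). Setting this equal to -1/3:
  -1/3·λ + 1/6 = -1/3·(-1/3·λ)  ⇒  λ = 3/8
Then r = λ/(1−λ) = (3/8)/(5/8) = 3/5. Check: with r = 3/5, T = (3/8, 0) and [GTQ]:[HGT] = -1/3 as required.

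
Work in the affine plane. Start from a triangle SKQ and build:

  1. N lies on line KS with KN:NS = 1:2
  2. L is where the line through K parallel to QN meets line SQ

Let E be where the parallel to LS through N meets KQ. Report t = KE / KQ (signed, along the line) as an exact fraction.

Choose coordinates S = (0, 0), K = (1, 0), Q = (0, 1).
1. N lies on line KS with KN:NS = 1:2 ⇒ N = (2/3, 0)
2. L is where the line through K parallel to QN meets line SQ ⇒ L = (0, 3/2)
through N parallel to LS: direction (0, -3/2); meets KQ at E = (2/3, 1/3)
E = K + t·(Q−K) with t = 1/3

t = 1/3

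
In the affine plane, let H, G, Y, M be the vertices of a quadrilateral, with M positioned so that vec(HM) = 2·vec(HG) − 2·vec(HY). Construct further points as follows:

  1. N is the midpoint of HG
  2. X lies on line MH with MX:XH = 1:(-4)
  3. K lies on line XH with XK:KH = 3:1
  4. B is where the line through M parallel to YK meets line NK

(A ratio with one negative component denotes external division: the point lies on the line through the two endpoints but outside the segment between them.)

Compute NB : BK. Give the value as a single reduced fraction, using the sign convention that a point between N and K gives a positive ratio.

Assign H = (0, 0), G = (1, 0), Y = (0, 1), M = (2, -2) — the answer is frame-independent, so this choice is without loss of generality.
1. N is the midpoint of HG ⇒ N = (1/2, 0)
2. X lies on line MH with MX:XH = 1:(-4) ⇒ X = (8/3, -8/3)
3. K lies on line XH with XK:KH = 3:1 ⇒ K = (2/3, -2/3)
4. B is where the line through M parallel to YK meets line NK ⇒ B = (-2/3, 14/3)
B = N + t·(K−N) with t = -7, so NB:BK = t:(1−t) = -7:8

NB:BK = -7/8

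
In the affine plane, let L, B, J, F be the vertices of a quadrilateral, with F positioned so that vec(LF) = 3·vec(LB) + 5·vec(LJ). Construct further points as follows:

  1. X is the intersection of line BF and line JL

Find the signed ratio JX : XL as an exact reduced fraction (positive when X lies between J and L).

Assign L = (0, 0), B = (1, 0), J = (0, 1), F = (3, 5) — the answer is frame-independent, so this choice is without loss of generality.
1. X is the intersection of line BF and line JL ⇒ X = (0, -5/2)
X = J + t·(L−J) with t = 7/2, so JX:XL = t:(1−t) = 7/2:-5/2

JX:XL = -7/5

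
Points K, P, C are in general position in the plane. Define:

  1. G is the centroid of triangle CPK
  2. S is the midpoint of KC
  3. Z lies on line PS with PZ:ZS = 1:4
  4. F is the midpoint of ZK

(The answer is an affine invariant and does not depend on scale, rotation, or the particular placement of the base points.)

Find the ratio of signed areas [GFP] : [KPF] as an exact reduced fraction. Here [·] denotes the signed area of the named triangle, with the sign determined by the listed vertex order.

[GFP]:[KPF] = 10/3

Assign K = (0, 0), P = (1, 0), C = (0, 1) — the answer is frame-independent, so this choice is without loss of generality.
1. G is the centroid of triangle CPK ⇒ G = (1/3, 1/3)
2. S is the midpoint of KC ⇒ S = (0, 1/2)
3. Z lies on line PS with PZ:ZS = 1:4 ⇒ Z = (4/5, 1/10)
4. F is the midpoint of ZK ⇒ F = (2/5, 1/20)
2·[GFP] = 1/6, 2·[KPF] = 1/20
[GFP]:[KPF] = 1/6:1/20 = 10/3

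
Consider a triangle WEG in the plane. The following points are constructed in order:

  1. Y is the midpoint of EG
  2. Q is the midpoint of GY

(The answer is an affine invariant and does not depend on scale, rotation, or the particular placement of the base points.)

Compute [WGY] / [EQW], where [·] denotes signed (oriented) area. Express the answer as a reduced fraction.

Work in coordinates with W = (0, 0), E = (1, 0), G = (0, 1).
1. Y is the midpoint of EG ⇒ Y = (1/2, 1/2)
2. Q is the midpoint of GY ⇒ Q = (1/4, 3/4)
2·[WGY] = -1/2, 2·[EQW] = 3/4
[WGY]:[EQW] = -1/2:3/4 = -2/3

[WGY]:[EQW] = -2/3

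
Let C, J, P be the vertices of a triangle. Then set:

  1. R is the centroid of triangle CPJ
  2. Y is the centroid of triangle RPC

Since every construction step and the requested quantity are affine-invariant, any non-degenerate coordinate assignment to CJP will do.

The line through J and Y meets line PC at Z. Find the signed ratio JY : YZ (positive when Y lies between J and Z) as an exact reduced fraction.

Work in coordinates with C = (0, 0), J = (1, 0), P = (0, 1).
1. R is the centroid of triangle CPJ ⇒ R = (1/3, 1/3)
2. Y is the centroid of triangle RPC ⇒ Y = (1/9, 4/9)
line JY meets PC at Z = (0, 1/2)
Y = J + t·(Z−J) with t = 8/9, so JY:YZ = 8/9:1/9

JY:YZ = 8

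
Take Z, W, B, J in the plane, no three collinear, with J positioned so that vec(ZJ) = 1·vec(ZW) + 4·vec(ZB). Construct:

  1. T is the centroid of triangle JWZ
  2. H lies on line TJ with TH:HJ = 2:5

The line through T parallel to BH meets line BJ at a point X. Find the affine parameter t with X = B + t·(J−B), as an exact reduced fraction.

t = -2/5

Assign Z = (0, 0), W = (1, 0), B = (0, 1), J = (1, 4) — the answer is frame-independent, so this choice is without loss of generality.
1. T is the centroid of triangle JWZ ⇒ T = (2/3, 4/3)
2. H lies on line TJ with TH:HJ = 2:5 ⇒ H = (16/21, 44/21)
through T parallel to BH: direction (16/21, 23/21); meets BJ at X = (-2/5, -1/5)
X = B + t·(J−B) with t = -2/5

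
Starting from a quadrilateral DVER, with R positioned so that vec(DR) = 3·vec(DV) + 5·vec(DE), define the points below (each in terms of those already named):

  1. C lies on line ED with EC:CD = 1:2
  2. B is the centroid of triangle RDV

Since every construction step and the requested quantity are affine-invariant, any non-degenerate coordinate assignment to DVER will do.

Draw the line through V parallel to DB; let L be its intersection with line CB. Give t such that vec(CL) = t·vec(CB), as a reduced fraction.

Assign D = (0, 0), V = (1, 0), E = (0, 1), R = (3, 5) — the answer is frame-independent, so this choice is without loss of generality.
1. C lies on line ED with EC:CD = 1:2 ⇒ C = (0, 2/3)
2. B is the centroid of triangle RDV ⇒ B = (4/3, 5/3)
through V parallel to DB: direction (4/3, 5/3); meets CB at L = (23/6, 85/24)
L = C + t·(B−C) with t = 23/8

t = 23/8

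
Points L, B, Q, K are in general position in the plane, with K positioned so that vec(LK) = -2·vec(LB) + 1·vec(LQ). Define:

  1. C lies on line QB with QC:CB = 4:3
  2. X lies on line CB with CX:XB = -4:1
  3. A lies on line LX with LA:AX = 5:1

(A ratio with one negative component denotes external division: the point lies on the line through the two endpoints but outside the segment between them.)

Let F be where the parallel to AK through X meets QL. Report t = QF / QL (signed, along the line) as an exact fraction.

t = 22/31

Assign L = (0, 0), B = (1, 0), Q = (0, 1), K = (-2, 1) — the answer is frame-independent, so this choice is without loss of generality.
1. C lies on line QB with QC:CB = 4:3 ⇒ C = (4/7, 3/7)
2. X lies on line CB with CX:XB = -4:1 ⇒ X = (8/7, -1/7)
3. A lies on line LX with LA:AX = 5:1 ⇒ A = (20/21, -5/42)
through X parallel to AK: direction (-62/21, 47/42); meets QL at F = (0, 9/31)
F = Q + t·(L−Q) with t = 22/31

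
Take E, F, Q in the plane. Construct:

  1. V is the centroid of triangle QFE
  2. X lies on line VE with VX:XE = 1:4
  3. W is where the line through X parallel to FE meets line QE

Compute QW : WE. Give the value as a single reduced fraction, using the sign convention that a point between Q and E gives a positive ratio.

QW:WE = 11/4

Set E = (0, 0), F = (1, 0), Q = (0, 1); any affine frame gives the same invariant.
1. V is the centroid of triangle QFE ⇒ V = (1/3, 1/3)
2. X lies on line VE with VX:XE = 1:4 ⇒ X = (4/15, 4/15)
3. W is where the line through X parallel to FE meets line QE ⇒ W = (0, 4/15)
W = Q + t·(E−Q) with t = 11/15, so QW:WE = t:(1−t) = 11/15:4/15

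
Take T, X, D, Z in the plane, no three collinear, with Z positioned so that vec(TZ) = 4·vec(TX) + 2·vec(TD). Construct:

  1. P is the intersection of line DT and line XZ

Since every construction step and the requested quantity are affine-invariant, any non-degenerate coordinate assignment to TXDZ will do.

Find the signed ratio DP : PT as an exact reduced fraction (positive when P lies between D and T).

Set T = (0, 0), X = (1, 0), D = (0, 1), Z = (4, 2); any affine frame gives the same invariant.
1. P is the intersection of line DT and line XZ ⇒ P = (0, -2/3)
P = D + t·(T−D) with t = 5/3, so DP:PT = t:(1−t) = 5/3:-2/3

DP:PT = -5/2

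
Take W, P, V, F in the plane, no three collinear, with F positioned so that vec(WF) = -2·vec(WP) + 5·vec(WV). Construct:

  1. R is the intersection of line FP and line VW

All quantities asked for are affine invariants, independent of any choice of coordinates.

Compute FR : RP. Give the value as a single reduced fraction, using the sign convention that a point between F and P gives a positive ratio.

Choose coordinates W = (0, 0), P = (1, 0), V = (0, 1), F = (-2, 5).
1. R is the intersection of line FP and line VW ⇒ R = (0, 5/3)
R = F + t·(P−F) with t = 2/3, so FR:RP = t:(1−t) = 2/3:1/3

FR:RP = 2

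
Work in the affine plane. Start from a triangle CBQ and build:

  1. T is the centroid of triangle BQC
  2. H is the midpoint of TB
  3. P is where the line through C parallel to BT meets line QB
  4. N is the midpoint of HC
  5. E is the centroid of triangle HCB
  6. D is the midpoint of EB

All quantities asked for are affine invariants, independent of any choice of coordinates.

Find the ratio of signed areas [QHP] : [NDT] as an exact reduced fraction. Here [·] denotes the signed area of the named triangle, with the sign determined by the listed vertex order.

Choose coordinates C = (0, 0), B = (1, 0), Q = (0, 1).
1. T is the centroid of triangle BQC ⇒ T = (1/3, 1/3)
2. H is the midpoint of TB ⇒ H = (2/3, 1/6)
3. P is where the line through C parallel to BT meets line QB ⇒ P = (2, -1)
4. N is the midpoint of HC ⇒ N = (1/3, 1/12)
5. E is the centroid of triangle HCB ⇒ E = (5/9, 1/18)
6. D is the midpoint of EB ⇒ D = (7/9, 1/36)
2·[QHP] = 1/3, 2·[NDT] = 1/9
[QHP]:[NDT] = 1/3:1/9 = 3

[QHP]:[NDT] = 3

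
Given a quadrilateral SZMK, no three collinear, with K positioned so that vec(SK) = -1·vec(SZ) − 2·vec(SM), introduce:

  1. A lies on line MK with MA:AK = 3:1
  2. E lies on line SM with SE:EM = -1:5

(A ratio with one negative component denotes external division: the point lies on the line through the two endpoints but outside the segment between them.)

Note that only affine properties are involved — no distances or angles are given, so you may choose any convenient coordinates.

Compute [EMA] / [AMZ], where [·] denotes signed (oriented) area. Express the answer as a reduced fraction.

[EMA]:[AMZ] = -5/16

Work in coordinates with S = (0, 0), Z = (1, 0), M = (0, 1), K = (-1, -2).
1. A lies on line MK with MA:AK = 3:1 ⇒ A = (-3/4, -5/4)
2. E lies on line SM with SE:EM = -1:5 ⇒ E = (0, -1/4)
2·[EMA] = 15/16, 2·[AMZ] = -3
[EMA]:[AMZ] = 15/16:-3 = -5/16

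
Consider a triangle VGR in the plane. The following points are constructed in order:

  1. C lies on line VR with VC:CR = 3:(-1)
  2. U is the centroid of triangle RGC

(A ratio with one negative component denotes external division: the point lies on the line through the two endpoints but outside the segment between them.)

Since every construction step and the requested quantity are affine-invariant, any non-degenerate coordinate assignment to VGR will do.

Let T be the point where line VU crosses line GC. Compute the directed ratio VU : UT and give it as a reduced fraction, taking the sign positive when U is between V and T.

Work in coordinates with V = (0, 0), G = (1, 0), R = (0, 1).
1. C lies on line VR with VC:CR = 3:(-1) ⇒ C = (0, 3/2)
2. U is the centroid of triangle RGC ⇒ U = (1/3, 5/6)
line VU meets GC at T = (3/8, 15/16)
U = V + t·(T−V) with t = 8/9, so VU:UT = 8/9:1/9

VU:UT = 8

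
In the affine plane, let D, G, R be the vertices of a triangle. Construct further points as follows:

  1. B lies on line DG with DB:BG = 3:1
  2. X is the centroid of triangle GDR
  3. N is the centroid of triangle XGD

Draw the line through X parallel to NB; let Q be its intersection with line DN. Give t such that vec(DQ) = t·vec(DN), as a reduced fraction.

t = 5/3

Set D = (0, 0), G = (1, 0), R = (0, 1); any affine frame gives the same invariant.
1. B lies on line DG with DB:BG = 3:1 ⇒ B = (3/4, 0)
2. X is the centroid of triangle GDR ⇒ X = (1/3, 1/3)
3. N is the centroid of triangle XGD ⇒ N = (4/9, 1/9)
through X parallel to NB: direction (11/36, -1/9); meets DN at Q = (20/27, 5/27)
Q = D + t·(N−D) with t = 5/3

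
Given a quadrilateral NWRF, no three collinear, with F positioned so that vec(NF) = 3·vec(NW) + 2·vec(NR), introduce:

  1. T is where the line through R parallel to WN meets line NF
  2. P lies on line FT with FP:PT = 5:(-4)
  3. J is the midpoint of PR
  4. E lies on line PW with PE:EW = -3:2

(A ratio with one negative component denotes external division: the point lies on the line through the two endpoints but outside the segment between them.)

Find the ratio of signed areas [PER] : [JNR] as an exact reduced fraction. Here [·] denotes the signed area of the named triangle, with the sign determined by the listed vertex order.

[PER]:[JNR] = 34/3

Work in coordinates with N = (0, 0), W = (1, 0), R = (0, 1), F = (3, 2).
1. T is where the line through R parallel to WN meets line NF ⇒ T = (3/2, 1)
2. P lies on line FT with FP:PT = 5:(-4) ⇒ P = (-9/2, -3)
3. J is the midpoint of PR ⇒ J = (-9/4, -1)
4. E lies on line PW with PE:EW = -3:2 ⇒ E = (12, 6)
2·[PER] = 51/2, 2·[JNR] = 9/4
[PER]:[JNR] = 51/2:9/4 = 34/3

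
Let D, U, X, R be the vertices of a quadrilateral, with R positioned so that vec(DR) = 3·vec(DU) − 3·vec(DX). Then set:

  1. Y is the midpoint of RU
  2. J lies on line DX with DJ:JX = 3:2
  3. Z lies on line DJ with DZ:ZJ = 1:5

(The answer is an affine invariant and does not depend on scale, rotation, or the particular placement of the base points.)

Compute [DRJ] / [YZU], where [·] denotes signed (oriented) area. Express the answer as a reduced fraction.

[DRJ]:[YZU] = -9/7

Work in coordinates with D = (0, 0), U = (1, 0), X = (0, 1), R = (3, -3).
1. Y is the midpoint of RU ⇒ Y = (2, -3/2)
2. J lies on line DX with DJ:JX = 3:2 ⇒ J = (0, 3/5)
3. Z lies on line DJ with DZ:ZJ = 1:5 ⇒ Z = (0, 1/10)
2·[DRJ] = 9/5, 2·[YZU] = -7/5
[DRJ]:[YZU] = 9/5:-7/5 = -9/7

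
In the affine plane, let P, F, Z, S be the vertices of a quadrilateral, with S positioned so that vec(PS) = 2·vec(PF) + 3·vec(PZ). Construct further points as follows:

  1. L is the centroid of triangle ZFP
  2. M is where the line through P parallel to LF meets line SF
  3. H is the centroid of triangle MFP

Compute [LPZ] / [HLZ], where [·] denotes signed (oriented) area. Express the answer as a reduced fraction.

[LPZ]:[HLZ] = 21/2

Assign P = (0, 0), F = (1, 0), Z = (0, 1), S = (2, 3) — the answer is frame-independent, so this choice is without loss of generality.
1. L is the centroid of triangle ZFP ⇒ L = (1/3, 1/3)
2. M is where the line through P parallel to LF meets line SF ⇒ M = (6/7, -3/7)
3. H is the centroid of triangle MFP ⇒ H = (13/21, -1/7)
2·[LPZ] = -1/3, 2·[HLZ] = -2/63
[LPZ]:[HLZ] = -1/3:-2/63 = 21/2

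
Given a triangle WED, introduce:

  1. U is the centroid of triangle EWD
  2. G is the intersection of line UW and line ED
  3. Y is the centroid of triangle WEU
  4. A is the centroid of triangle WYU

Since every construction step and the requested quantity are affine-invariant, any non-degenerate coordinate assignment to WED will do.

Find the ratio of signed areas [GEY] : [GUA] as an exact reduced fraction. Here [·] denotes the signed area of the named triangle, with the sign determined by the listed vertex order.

[GEY]:[GUA] = -12

Choose coordinates W = (0, 0), E = (1, 0), D = (0, 1).
1. U is the centroid of triangle EWD ⇒ U = (1/3, 1/3)
2. G is the intersection of line UW and line ED ⇒ G = (1/2, 1/2)
3. Y is the centroid of triangle WEU ⇒ Y = (4/9, 1/9)
4. A is the centroid of triangle WYU ⇒ A = (7/27, 4/27)
2·[GEY] = -2/9, 2·[GUA] = 1/54
[GEY]:[GUA] = -2/9:1/54 = -12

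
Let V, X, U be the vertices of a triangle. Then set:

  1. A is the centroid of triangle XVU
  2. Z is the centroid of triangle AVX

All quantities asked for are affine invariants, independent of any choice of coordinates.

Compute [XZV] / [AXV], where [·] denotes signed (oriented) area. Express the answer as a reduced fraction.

Assign V = (0, 0), X = (1, 0), U = (0, 1) — the answer is frame-independent, so this choice is without loss of generality.
1. A is the centroid of triangle XVU ⇒ A = (1/3, 1/3)
2. Z is the centroid of triangle AVX ⇒ Z = (4/9, 1/9)
2·[XZV] = 1/9, 2·[AXV] = -1/3
[XZV]:[AXV] = 1/9:-1/3 = -1/3

[XZV]:[AXV] = -1/3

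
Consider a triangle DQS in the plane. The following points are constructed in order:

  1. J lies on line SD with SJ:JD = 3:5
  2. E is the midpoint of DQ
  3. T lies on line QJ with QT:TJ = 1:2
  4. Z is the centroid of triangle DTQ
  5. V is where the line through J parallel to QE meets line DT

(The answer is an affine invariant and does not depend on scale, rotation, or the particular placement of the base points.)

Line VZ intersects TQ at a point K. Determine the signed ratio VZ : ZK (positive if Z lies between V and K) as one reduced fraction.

Set D = (0, 0), Q = (1, 0), S = (0, 1); any affine frame gives the same invariant.
1. J lies on line SD with SJ:JD = 3:5 ⇒ J = (0, 5/8)
2. E is the midpoint of DQ ⇒ E = (1/2, 0)
3. T lies on line QJ with QT:TJ = 1:2 ⇒ T = (2/3, 5/24)
4. Z is the centroid of triangle DTQ ⇒ Z = (5/9, 5/72)
5. V is where the line through J parallel to QE meets line DT ⇒ V = (2, 5/8)
line VZ meets TQ at K = (16/21, 25/168)
Z = V + t·(K−V) with t = 7/6, so VZ:ZK = 7/6:-1/6

VZ:ZK = -7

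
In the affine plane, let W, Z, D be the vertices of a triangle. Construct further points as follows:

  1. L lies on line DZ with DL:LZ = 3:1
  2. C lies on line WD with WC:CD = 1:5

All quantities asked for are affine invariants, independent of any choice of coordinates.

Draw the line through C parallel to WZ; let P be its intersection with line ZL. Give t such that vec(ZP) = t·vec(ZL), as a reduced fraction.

t = 2/3

Assign W = (0, 0), Z = (1, 0), D = (0, 1) — the answer is frame-independent, so this choice is without loss of generality.
1. L lies on line DZ with DL:LZ = 3:1 ⇒ L = (3/4, 1/4)
2. C lies on line WD with WC:CD = 1:5 ⇒ C = (0, 1/6)
through C parallel to WZ: direction (1, 0); meets ZL at P = (5/6, 1/6)
P = Z + t·(L−Z) with t = 2/3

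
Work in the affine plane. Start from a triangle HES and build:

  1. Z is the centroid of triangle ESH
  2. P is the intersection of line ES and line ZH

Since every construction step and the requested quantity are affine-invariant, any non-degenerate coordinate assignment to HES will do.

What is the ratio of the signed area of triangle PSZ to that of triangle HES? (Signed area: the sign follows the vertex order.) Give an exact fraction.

Set H = (0, 0), E = (1, 0), S = (0, 1); any affine frame gives the same invariant.
1. Z is the centroid of triangle ESH ⇒ Z = (1/3, 1/3)
2. P is the intersection of line ES and line ZH ⇒ P = (1/2, 1/2)
2·[PSZ] = 1/6, 2·[HES] = 1
[PSZ]:[HES] = 1/6:1 = 1/6

[PSZ]:[HES] = 1/6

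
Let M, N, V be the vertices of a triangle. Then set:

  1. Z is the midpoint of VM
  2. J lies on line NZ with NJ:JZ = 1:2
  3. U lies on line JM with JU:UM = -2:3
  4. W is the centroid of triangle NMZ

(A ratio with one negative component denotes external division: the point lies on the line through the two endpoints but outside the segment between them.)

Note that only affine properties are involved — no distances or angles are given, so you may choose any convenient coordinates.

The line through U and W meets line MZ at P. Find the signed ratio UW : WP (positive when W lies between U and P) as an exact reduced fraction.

UW:WP = 5

Assign M = (0, 0), N = (1, 0), V = (0, 1) — the answer is frame-independent, so this choice is without loss of generality.
1. Z is the midpoint of VM ⇒ Z = (0, 1/2)
2. J lies on line NZ with NJ:JZ = 1:2 ⇒ J = (2/3, 1/6)
3. U lies on line JM with JU:UM = -2:3 ⇒ U = (2, 1/2)
4. W is the centroid of triangle NMZ ⇒ W = (1/3, 1/6)
line UW meets MZ at P = (0, 1/10)
W = U + t·(P−U) with t = 5/6, so UW:WP = 5/6:1/6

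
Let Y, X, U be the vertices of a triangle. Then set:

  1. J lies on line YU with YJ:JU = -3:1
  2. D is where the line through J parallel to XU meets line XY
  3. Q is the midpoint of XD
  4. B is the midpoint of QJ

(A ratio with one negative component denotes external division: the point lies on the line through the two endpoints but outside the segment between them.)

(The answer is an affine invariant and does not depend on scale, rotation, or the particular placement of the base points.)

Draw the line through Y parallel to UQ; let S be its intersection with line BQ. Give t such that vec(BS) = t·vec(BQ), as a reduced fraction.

t = 5

Choose coordinates Y = (0, 0), X = (1, 0), U = (0, 1).
1. J lies on line YU with YJ:JU = -3:1 ⇒ J = (0, 3/2)
2. D is where the line through J parallel to XU meets line XY ⇒ D = (3/2, 0)
3. Q is the midpoint of XD ⇒ Q = (5/4, 0)
4. B is the midpoint of QJ ⇒ B = (5/8, 3/4)
through Y parallel to UQ: direction (5/4, -1); meets BQ at S = (15/4, -3)
S = B + t·(Q−B) with t = 5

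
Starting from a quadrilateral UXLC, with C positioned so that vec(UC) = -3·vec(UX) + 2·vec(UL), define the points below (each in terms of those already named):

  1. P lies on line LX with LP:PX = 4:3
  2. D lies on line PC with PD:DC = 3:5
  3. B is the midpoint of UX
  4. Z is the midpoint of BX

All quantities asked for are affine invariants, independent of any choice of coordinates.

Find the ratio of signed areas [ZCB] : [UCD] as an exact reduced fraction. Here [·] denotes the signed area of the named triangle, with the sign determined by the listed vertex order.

[ZCB]:[UCD] = -28/85

Set U = (0, 0), X = (1, 0), L = (0, 1), C = (-3, 2); any affine frame gives the same invariant.
1. P lies on line LX with LP:PX = 4:3 ⇒ P = (4/7, 3/7)
2. D lies on line PC with PD:DC = 3:5 ⇒ D = (-43/56, 57/56)
3. B is the midpoint of UX ⇒ B = (1/2, 0)
4. Z is the midpoint of BX ⇒ Z = (3/4, 0)
2·[ZCB] = 1/2, 2·[UCD] = -85/56
[ZCB]:[UCD] = 1/2:-85/56 = -28/85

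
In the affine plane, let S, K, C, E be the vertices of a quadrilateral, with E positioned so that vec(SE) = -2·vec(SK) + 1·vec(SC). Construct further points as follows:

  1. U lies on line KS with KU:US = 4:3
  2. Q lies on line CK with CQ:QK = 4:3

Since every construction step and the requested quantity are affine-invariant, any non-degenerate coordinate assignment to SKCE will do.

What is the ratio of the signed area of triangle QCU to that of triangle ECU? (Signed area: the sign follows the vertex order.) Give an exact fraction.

Work in coordinates with S = (0, 0), K = (1, 0), C = (0, 1), E = (-2, 1).
1. U lies on line KS with KU:US = 4:3 ⇒ U = (3/7, 0)
2. Q lies on line CK with CQ:QK = 4:3 ⇒ Q = (4/7, 3/7)
2·[QCU] = 16/49, 2·[ECU] = -2
[QCU]:[ECU] = 16/49:-2 = -8/49

[QCU]:[ECU] = -8/49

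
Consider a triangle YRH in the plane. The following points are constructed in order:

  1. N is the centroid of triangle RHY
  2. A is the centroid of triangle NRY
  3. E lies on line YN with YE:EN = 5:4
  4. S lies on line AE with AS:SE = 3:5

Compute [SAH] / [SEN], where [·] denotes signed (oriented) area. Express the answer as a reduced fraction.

[SAH]:[SEN] = -12/5

Assign Y = (0, 0), R = (1, 0), H = (0, 1) — the answer is frame-independent, so this choice is without loss of generality.
1. N is the centroid of triangle RHY ⇒ N = (1/3, 1/3)
2. A is the centroid of triangle NRY ⇒ A = (4/9, 1/9)
3. E lies on line YN with YE:EN = 5:4 ⇒ E = (5/27, 5/27)
4. S lies on line AE with AS:SE = 3:5 ⇒ S = (25/72, 5/36)
2·[SAH] = 2/27, 2·[SEN] = -5/162
[SAH]:[SEN] = 2/27:-5/162 = -12/5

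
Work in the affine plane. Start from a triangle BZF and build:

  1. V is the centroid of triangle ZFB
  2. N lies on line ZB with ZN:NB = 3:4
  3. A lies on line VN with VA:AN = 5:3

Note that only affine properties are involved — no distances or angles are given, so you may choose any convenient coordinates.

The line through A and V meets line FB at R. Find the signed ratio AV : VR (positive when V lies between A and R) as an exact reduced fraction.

Work in coordinates with B = (0, 0), Z = (1, 0), F = (0, 1).
1. V is the centroid of triangle ZFB ⇒ V = (1/3, 1/3)
2. N lies on line ZB with ZN:NB = 3:4 ⇒ N = (4/7, 0)
3. A lies on line VN with VA:AN = 5:3 ⇒ A = (27/56, 1/8)
line AV meets FB at R = (0, 4/5)
V = A + t·(R−A) with t = 25/81, so AV:VR = 25/81:56/81

AV:VR = 25/56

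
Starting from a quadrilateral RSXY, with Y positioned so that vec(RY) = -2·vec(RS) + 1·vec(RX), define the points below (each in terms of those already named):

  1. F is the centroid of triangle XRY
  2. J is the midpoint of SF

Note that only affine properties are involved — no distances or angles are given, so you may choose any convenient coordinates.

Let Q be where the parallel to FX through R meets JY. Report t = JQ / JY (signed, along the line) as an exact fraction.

Work in coordinates with R = (0, 0), S = (1, 0), X = (0, 1), Y = (-2, 1).
1. F is the centroid of triangle XRY ⇒ F = (-2/3, 2/3)
2. J is the midpoint of SF ⇒ J = (1/6, 1/3)
through R parallel to FX: direction (2/3, 1/3); meets JY at Q = (10/21, 5/21)
Q = J + t·(Y−J) with t = -1/7

t = -1/7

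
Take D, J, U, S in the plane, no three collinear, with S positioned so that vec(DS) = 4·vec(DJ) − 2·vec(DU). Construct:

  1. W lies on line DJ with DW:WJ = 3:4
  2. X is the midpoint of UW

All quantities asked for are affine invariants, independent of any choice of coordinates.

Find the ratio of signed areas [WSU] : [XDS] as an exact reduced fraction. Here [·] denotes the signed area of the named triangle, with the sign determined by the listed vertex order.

[WSU]:[XDS] = 19/17

Choose coordinates D = (0, 0), J = (1, 0), U = (0, 1), S = (4, -2).
1. W lies on line DJ with DW:WJ = 3:4 ⇒ W = (3/7, 0)
2. X is the midpoint of UW ⇒ X = (3/14, 1/2)
2·[WSU] = 19/7, 2·[XDS] = 17/7
[WSU]:[XDS] = 19/7:17/7 = 19/17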